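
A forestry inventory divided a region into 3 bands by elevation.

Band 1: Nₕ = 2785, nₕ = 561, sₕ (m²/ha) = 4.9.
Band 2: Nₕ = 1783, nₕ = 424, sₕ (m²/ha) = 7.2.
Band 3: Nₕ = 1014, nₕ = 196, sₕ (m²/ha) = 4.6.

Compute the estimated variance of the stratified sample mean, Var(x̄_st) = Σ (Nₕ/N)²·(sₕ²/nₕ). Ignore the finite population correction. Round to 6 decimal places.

0.026691

N = 5582. Term for each stratum: Wₕ²sₕ²/nₕ.
Var(x̄_st) = 0.010653689 + 0.012474472 + 0.003562508 = 0.026690669 → 0.026691.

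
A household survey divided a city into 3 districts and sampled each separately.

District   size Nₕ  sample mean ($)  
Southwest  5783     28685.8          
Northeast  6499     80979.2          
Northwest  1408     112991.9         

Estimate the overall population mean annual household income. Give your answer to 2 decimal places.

62181.62

x̄_st = (Σ Nₕx̄ₕ) / (Σ Nₕ) = (5783·28685.8 + 6499·80979.2 + 1408·112991.9) / 13690
= 851266397.4 / 13690 = 62181.6214... → 62181.62.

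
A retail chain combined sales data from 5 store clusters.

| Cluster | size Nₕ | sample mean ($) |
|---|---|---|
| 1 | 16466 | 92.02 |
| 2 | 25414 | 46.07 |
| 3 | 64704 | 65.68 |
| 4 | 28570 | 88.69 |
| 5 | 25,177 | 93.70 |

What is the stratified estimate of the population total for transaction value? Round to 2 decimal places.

11828741.22

Estimate total by summing Nₕ·x̄ₕ over strata.
16466·92.02 + 25414·46.07 + 64704·65.68 + 28570·88.69 + 25177·93.70 = 1515201.32 + 1170822.98 + 4249758.72 + 2533873.3 + 2359084.9 = 11828741.22.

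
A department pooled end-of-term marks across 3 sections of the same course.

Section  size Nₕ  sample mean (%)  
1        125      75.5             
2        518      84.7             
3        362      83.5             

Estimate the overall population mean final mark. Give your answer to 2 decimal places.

83.12

N = 1005; weights Wₕ = Nₕ/N = (0.1244, 0.5154, 0.3602).
x̄_st = Σ Wₕ·x̄ₕ = 0.1244·75.5 + 0.5154·84.7 + 0.3602·83.5 ≈ 83.1235...
→ 83.12.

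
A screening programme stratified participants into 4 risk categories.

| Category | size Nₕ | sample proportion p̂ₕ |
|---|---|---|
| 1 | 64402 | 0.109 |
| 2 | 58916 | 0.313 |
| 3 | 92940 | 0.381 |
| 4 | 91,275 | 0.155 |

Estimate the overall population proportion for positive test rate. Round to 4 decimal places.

Wₕ = Nₕ/N with N = 307533: 0.2094, 0.1916, 0.3022, 0.2968.
p̂_st = 0.2094·0.109 + 0.1916·0.313 + 0.3022·0.381 + 0.2968·0.155 ≈ 0.243936... → 0.2439.

0.2439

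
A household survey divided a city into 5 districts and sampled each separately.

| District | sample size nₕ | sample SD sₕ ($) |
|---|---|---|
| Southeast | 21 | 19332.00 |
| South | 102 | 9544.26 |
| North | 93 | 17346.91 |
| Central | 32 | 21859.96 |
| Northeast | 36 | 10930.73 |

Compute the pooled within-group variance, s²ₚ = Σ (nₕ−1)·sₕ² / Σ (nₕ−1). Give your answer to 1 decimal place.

227077193.8

Degrees of freedom: 20 + 101 + 92 + 31 + 35 = 279.
Σ(nₕ−1)sₕ² = 20·373726224 + 101·91092898.9476 + 92·300915286.5481 + 31·477857851.2016 + 35·119480858.3329 = 63354537065.0339.
s²ₚ = 63354537065.0339 / 279 = 227077193.781... → 227077193.8.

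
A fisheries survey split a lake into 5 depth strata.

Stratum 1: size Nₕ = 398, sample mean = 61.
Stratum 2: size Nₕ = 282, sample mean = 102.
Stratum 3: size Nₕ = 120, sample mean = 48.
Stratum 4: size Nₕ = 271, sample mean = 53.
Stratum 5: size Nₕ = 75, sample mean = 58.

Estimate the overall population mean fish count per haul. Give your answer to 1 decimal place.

67.6

N = 398 + 282 + 120 + 271 + 75 = 1146.
Weight each subgroup mean by Nₕ/N and sum.
Σ Nₕx̄ₕ = 398·61 + 282·102 + 120·48 + 271·53 + 75·58 = 24278 + 28764 + 5760 + 14363 + 4350 = 77515.
Divide by N: 77515 / 1146 = 67.640... → 67.6.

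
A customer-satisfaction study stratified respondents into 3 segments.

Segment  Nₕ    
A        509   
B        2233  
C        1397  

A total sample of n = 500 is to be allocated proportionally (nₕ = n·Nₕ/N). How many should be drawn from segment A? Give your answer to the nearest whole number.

61

Share of segment A = 509/4139 = 0.12298.
Allocate 500 × 0.12298 = 61.488... → 61.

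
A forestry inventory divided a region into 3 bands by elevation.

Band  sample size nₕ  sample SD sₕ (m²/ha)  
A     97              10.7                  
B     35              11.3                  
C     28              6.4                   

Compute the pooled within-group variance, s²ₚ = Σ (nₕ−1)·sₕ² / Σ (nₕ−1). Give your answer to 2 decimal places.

104.70

A: (97−1)·10.7² = 96·114.49 = 10991.04
B: (35−1)·11.3² = 34·127.69 = 4341.46
C: (28−1)·6.4² = 27·40.96 = 1105.92
Numerator = 16438.42; denominator = Σ(nₕ−1) = 157.
s²ₚ = 16438.42/157 = 104.7033... → 104.70.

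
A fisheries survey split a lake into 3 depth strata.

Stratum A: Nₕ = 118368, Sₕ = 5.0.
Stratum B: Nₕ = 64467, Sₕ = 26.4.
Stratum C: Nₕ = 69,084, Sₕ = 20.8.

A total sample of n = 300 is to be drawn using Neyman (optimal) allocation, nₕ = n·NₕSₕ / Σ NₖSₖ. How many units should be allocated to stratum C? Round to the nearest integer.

116

A: NₕSₕ = 118368·5.0 = 591840
B: NₕSₕ = 64467·26.4 = 1701928.8
C: NₕSₕ = 69084·20.8 = 1436947.2
Σ NₕSₕ = 3730716.
n_C = 300·1436947.2/3730716 = 115.550... → 116.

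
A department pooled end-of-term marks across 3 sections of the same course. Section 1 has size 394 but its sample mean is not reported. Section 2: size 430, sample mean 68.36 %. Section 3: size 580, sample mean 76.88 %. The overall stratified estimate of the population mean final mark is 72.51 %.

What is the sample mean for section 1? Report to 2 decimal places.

70.61

N = 394 + 430 + 580 = 1404.
Overall total = μ·N = 72.51·1404 = 101804.04.
Subtract the known strata: 430·68.36 + 580·76.88 = 73985.2.
Remaining total for section 1: 101804.04 − 73985.2 = 27818.84.
Divide by its size: 27818.84 / 394 = 70.6062... → 70.61.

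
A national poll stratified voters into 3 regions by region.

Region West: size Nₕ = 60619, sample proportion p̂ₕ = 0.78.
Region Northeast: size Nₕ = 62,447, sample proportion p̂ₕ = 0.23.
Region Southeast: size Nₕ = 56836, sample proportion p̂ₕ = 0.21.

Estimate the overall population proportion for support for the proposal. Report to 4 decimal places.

Wₕ = Nₕ/N with N = 179902: 0.3370, 0.3471, 0.3159.
p̂_st = 0.3370·0.78 + 0.3471·0.23 + 0.3159·0.21 ≈ 0.409007... → 0.4090.

0.4090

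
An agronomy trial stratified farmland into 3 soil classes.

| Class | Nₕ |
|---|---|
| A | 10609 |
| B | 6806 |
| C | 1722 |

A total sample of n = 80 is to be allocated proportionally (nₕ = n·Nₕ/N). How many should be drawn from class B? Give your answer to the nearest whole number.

28

N = 10609 + 6806 + 1722 = 19137.
n_B = 80·6806/19137 = 28.452... → 28.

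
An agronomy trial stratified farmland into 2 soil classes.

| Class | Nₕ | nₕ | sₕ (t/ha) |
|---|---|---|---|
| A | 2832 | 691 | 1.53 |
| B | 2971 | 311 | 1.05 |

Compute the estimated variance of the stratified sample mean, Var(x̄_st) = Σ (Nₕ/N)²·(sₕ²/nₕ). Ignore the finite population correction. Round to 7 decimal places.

0.0017361

N = 5803. Term for each stratum: Wₕ²sₕ²/nₕ.
Var(x̄_st) = 0.0008068377 + 0.0009292196 = 0.0017360573 → 0.0017361.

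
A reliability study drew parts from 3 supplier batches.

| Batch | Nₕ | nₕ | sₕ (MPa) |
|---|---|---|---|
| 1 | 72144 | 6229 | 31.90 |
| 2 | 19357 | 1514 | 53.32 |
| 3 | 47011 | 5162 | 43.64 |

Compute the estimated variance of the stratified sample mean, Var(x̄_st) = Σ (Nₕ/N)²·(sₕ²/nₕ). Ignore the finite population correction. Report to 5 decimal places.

N = 138512; Wₕ = Nₕ/N.
batch 1: (72144/138512)²·31.90²/6229 = 0.04431887
batch 2: (19357/138512)²·53.32²/1514 = 0.03667378
batch 3: (47011/138512)²·43.64²/5162 = 0.04249870
Sum = 0.12349135 → 0.12349.

0.12349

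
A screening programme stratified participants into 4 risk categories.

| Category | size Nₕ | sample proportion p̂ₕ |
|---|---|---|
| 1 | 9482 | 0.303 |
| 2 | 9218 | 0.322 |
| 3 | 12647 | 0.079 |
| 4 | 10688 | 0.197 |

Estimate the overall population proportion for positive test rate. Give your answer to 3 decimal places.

N = 9482 + 9218 + 12647 + 10688 = 42035.
Overall proportion = Σ (Nₕ/N)·p̂ₕ.
Σ Nₕp̂ₕ = 2873.046 + 2968.196 + 999.113 + 2105.536 = 8945.891.
8945.891 / 42035 = 0.21282... → 0.213.

0.213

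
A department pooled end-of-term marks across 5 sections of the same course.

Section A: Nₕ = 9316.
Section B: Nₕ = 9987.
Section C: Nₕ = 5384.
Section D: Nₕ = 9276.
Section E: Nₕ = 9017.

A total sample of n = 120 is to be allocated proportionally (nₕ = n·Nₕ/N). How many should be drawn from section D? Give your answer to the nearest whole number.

26

Share of section D = 9276/42980 = 0.21582.
Allocate 120 × 0.21582 = 25.899... → 26.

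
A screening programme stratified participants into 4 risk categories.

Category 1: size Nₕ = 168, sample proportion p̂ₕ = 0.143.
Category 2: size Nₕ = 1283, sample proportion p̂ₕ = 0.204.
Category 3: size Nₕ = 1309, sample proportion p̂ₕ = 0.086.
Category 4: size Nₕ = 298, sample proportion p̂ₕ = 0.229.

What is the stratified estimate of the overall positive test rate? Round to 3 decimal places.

Wₕ = Nₕ/N with N = 3058: 0.0549, 0.4196, 0.4281, 0.0974.
p̂_st = 0.0549·0.143 + 0.4196·0.204 + 0.4281·0.086 + 0.0974·0.229 ≈ 0.15257... → 0.153.

0.153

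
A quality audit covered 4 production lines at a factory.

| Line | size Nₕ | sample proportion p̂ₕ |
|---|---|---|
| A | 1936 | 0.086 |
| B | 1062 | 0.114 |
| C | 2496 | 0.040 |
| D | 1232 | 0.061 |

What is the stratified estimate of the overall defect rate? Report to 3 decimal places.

0.069

Wₕ = Nₕ/N with N = 6726: 0.2878, 0.1579, 0.3711, 0.1832.
p̂_st = 0.2878·0.086 + 0.1579·0.114 + 0.3711·0.040 + 0.1832·0.061 ≈ 0.06877... → 0.069.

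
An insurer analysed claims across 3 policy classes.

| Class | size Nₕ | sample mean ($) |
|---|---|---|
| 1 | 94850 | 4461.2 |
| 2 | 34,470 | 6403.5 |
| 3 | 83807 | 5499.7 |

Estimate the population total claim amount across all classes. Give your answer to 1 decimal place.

1104786822.9

Population total = Σ Nₕ·x̄ₕ (each stratum's size times its mean).
94850·4461.2 + 34470·6403.5 + 83807·5499.7 = 423144820 + 220728645 + 460913357.9 = 1104786822.9.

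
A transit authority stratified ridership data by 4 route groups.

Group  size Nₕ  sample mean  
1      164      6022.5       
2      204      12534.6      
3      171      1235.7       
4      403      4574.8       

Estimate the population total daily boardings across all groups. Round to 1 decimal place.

5599697.5

Population total = Σ Nₕ·x̄ₕ (each stratum's size times its mean).
164·6022.5 + 204·12534.6 + 171·1235.7 + 403·4574.8 = 987690 + 2557058.4 + 211304.7 + 1843644.4 = 5599697.5.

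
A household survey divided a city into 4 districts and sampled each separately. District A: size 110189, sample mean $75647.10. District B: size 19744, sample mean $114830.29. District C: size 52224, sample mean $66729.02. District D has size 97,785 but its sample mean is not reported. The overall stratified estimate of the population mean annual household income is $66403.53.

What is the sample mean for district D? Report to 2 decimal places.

46035.62

N = 110189 + 19744 + 52224 + 97785 = 279942.
Overall total = μ·N = 66403.53·279942 = 18589136995.26.
Subtract the known strata: 110189·75647.10 + 19744·114830.29 + 52224·66729.02 = 14087543888.14.
Remaining total for district D: 18589136995.26 − 14087543888.14 = 4501593107.12.
Divide by its size: 4501593107.12 / 97785 = 46035.6201... → 46035.62.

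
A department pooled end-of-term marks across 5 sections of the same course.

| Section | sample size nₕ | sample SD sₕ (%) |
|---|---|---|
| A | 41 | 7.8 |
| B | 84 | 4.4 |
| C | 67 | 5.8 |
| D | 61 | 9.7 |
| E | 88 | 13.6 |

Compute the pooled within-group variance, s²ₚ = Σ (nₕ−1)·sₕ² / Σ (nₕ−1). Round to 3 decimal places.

A: (41−1)·7.8² = 40·60.84 = 2433.6
B: (84−1)·4.4² = 83·19.36 = 1606.88
C: (67−1)·5.8² = 66·33.64 = 2220.24
D: (61−1)·9.7² = 60·94.09 = 5645.4
E: (88−1)·13.6² = 87·184.96 = 16091.52
Numerator = 27997.64; denominator = Σ(nₕ−1) = 336.
s²ₚ = 27997.64/336 = 83.32631... → 83.326.

83.326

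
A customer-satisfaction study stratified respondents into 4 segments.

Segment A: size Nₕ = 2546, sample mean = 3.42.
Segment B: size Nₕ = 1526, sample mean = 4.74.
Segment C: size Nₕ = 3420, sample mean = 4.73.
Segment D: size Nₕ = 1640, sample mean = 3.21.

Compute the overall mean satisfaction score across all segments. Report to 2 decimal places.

4.09

x̄_st = (Σ Nₕx̄ₕ) / (Σ Nₕ) = (2546·3.42 + 1526·4.74 + 3420·4.73 + 1640·3.21) / 9132
= 37381.56 / 9132 = 4.0935... → 4.09.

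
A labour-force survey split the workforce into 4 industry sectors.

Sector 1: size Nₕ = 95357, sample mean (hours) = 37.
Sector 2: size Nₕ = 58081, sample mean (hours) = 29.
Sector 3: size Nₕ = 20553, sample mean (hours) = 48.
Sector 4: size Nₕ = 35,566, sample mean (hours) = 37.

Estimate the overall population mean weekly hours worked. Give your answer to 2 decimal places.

N = 95357 + 58081 + 20553 + 35566 = 209557.
Overall mean = Σ (Nₕ/N)·x̄ₕ — weight by population share, not a simple average.
Σ Nₕx̄ₕ = 95357·37 + 58081·29 + 20553·48 + 35566·37 = 3528209 + 1684349 + 986544 + 1315942 = 7515044.
Divide by N: 7515044 / 209557 = 35.8616... → 35.86.

35.86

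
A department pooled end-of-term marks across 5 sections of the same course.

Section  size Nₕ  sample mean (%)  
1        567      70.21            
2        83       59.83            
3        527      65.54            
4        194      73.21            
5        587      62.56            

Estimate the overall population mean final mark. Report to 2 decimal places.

N = 1958; weights Wₕ = Nₕ/N = (0.2896, 0.0424, 0.2692, 0.0991, 0.2998).
x̄_st = Σ Wₕ·x̄ₕ = 0.2896·70.21 + 0.0424·59.83 + 0.2692·65.54 + 0.0991·73.21 + 0.2998·62.56 ≈ 66.5169...
→ 66.52.

66.52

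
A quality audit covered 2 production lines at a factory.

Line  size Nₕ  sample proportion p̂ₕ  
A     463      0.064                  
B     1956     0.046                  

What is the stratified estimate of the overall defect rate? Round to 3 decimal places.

N = 463 + 1956 = 2419.
Overall proportion = Σ (Nₕ/N)·p̂ₕ.
Σ Nₕp̂ₕ = 29.632 + 89.976 = 119.608.
119.608 / 2419 = 0.04945... → 0.049.

0.049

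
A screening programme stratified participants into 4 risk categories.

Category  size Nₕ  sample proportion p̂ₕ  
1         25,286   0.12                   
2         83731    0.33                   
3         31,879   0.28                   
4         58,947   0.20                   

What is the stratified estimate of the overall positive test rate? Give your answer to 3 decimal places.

0.257

N = 25286 + 83731 + 31879 + 58947 = 199843.
Overall proportion = Σ (Nₕ/N)·p̂ₕ.
Σ Nₕp̂ₕ = 3034.32 + 27631.23 + 8926.12 + 11789.4 = 51381.07.
51381.07 / 199843 = 0.25711... → 0.257.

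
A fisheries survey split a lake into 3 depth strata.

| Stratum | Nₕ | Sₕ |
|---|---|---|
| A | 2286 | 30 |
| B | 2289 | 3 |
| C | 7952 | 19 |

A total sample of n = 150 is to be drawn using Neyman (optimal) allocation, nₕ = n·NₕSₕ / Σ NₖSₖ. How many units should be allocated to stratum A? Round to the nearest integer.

45

Σ NₕSₕ = 2286·30 + 2289·3 + 7952·19 = 226535.
Share for A: 68580/226535 = 0.30273.
n_A = 150 × 0.30273 = 45.410... → 45.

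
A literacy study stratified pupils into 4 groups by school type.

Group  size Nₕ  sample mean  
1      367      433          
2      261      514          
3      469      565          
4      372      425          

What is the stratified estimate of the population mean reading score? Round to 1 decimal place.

N = 367 + 261 + 469 + 372 = 1469.
Weight each subgroup mean by Nₕ/N and sum.
Σ Nₕx̄ₕ = 367·433 + 261·514 + 469·565 + 372·425 = 158911 + 134154 + 264985 + 158100 = 716150.
Divide by N: 716150 / 1469 = 487.509... → 487.5.

487.5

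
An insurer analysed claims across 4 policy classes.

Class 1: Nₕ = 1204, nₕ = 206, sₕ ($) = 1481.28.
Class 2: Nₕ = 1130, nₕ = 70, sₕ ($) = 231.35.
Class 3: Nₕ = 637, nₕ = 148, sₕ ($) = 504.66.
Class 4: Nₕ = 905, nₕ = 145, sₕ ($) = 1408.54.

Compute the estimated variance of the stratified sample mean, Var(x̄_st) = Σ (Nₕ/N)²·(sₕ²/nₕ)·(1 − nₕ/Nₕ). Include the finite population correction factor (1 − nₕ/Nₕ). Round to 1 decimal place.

N = 3876. Term for each stratum: Wₕ²sₕ²/nₕ·(1−nₕ/Nₕ).
Var(x̄_st) = 851.9156 + 60.9618 + 35.6793 + 626.4191 = 1574.9759 → 1575.0.

1575.0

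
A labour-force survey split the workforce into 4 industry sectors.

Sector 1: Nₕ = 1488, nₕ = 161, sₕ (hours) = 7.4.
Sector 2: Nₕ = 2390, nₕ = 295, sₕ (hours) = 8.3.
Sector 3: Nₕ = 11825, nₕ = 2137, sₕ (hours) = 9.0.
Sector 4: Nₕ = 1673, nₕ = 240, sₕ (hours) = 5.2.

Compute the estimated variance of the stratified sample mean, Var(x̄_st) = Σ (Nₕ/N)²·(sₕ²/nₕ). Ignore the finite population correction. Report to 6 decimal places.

N = 17376. Term for each stratum: Wₕ²sₕ²/nₕ.
Var(x̄_st) = 0.002494272 + 0.004418047 + 0.017554286 + 0.001044450 = 0.025511056 → 0.025511.

0.025511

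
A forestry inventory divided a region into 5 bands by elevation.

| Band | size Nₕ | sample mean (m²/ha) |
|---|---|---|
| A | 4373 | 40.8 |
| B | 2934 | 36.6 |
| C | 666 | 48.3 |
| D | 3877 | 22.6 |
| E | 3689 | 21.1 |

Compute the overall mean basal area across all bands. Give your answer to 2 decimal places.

31.11

N = 15539; weights Wₕ = Nₕ/N = (0.2814, 0.1888, 0.0429, 0.2495, 0.2374).
x̄_st = Σ Wₕ·x̄ₕ = 0.2814·40.8 + 0.1888·36.6 + 0.0429·48.3 + 0.2495·22.6 + 0.2374·21.1 ≈ 31.1107...
→ 31.11.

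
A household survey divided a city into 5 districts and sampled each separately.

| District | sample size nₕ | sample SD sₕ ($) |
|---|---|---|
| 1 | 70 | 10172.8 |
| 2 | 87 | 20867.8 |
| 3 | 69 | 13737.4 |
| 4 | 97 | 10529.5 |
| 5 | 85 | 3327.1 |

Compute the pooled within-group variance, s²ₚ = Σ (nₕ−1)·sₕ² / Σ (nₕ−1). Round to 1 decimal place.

Degrees of freedom: 69 + 86 + 68 + 96 + 84 = 403.
Σ(nₕ−1)sₕ² = 69·103485859.84 + 86·435465076.84 + 68·188716158.76 + 96·110870370.25 + 84·11069594.41 = 68996621207.32.
s²ₚ = 68996621207.32 / 403 = 171207496.792... → 171207496.8.

171207496.8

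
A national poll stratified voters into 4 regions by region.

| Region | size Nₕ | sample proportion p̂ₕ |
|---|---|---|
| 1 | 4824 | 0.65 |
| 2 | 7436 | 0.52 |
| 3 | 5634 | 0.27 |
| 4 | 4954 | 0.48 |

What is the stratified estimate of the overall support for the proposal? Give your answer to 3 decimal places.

N = 4824 + 7436 + 5634 + 4954 = 22848.
Overall proportion = Σ (Nₕ/N)·p̂ₕ.
Σ Nₕp̂ₕ = 3135.6 + 3866.72 + 1521.18 + 2377.92 = 10901.42.
10901.42 / 22848 = 0.47713... → 0.477.

0.477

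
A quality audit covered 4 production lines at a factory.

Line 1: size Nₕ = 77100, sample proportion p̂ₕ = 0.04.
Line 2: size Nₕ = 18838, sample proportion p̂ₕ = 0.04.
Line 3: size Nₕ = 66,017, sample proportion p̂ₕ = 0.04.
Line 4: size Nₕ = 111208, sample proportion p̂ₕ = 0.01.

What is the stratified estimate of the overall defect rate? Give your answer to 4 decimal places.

0.0278

Wₕ = Nₕ/N with N = 273163: 0.2822, 0.0690, 0.2417, 0.4071.
p̂_st = 0.2822·0.04 + 0.0690·0.04 + 0.2417·0.04 + 0.4071·0.01 ≈ 0.027787... → 0.0278.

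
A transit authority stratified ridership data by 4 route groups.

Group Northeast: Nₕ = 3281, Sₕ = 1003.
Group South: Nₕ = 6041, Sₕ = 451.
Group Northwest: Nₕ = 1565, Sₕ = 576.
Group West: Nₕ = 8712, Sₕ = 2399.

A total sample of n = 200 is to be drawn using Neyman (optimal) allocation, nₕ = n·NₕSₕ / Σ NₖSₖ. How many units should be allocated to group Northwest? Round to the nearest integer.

6

Σ NₕSₕ = 3281·1003 + 6041·451 + 1565·576 + 8712·2399 = 27816862.
Share for Northwest: 901440/27816862 = 0.03241.
n_Northwest = 200 × 0.03241 = 6.481... → 6.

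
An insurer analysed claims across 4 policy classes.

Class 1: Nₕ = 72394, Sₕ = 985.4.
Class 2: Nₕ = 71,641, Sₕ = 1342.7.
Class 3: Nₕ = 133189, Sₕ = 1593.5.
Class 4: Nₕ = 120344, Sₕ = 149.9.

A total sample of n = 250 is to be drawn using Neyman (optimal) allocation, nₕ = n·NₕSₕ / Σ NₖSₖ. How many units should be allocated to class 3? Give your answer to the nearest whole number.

133

Σ NₕSₕ = 72394·985.4 + 71641·1342.7 + 133189·1593.5 + 120344·149.9 = 397805655.4.
Share for 3: 212236671.5/397805655.4 = 0.53352.
n_3 = 250 × 0.53352 = 133.380... → 133.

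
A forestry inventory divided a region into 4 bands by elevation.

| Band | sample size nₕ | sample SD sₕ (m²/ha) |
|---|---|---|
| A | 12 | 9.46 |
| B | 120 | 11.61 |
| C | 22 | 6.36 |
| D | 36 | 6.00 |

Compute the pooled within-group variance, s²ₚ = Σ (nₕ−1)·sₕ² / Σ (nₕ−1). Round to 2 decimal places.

A: (12−1)·9.46² = 11·89.4916 = 984.4076
B: (120−1)·11.61² = 119·134.7921 = 16040.2599
C: (22−1)·6.36² = 21·40.4496 = 849.4416
D: (36−1)·6.00² = 35·36 = 1260
Numerator = 19134.1091; denominator = Σ(nₕ−1) = 186.
s²ₚ = 19134.1091/186 = 102.8716... → 102.87.

102.87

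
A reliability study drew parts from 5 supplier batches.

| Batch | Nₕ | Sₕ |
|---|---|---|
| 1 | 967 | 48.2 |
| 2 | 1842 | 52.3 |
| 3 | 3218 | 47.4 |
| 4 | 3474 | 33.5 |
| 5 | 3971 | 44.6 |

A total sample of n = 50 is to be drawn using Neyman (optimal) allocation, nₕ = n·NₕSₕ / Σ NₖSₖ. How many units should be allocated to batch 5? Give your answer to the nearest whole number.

Σ NₕSₕ = 967·48.2 + 1842·52.3 + 3218·47.4 + 3474·33.5 + 3971·44.6 = 588964.8.
Share for 5: 177106.6/588964.8 = 0.30071.
n_5 = 50 × 0.30071 = 15.035... → 15.

15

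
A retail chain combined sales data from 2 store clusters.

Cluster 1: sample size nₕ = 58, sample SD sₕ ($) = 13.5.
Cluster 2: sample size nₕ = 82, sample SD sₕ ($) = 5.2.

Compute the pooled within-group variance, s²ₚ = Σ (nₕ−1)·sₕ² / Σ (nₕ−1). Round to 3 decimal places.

Degrees of freedom: 57 + 81 = 138.
Σ(nₕ−1)sₕ² = 57·182.25 + 81·27.04 = 12578.49.
s²ₚ = 12578.49 / 138 = 91.14848... → 91.148.

91.148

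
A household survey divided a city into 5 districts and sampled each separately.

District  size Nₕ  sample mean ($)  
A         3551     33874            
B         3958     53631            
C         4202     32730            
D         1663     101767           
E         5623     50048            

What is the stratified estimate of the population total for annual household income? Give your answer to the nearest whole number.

A: 3551·33874 = 120286574
B: 3958·53631 = 212271498
C: 4202·32730 = 137531460
D: 1663·101767 = 169238521
E: 5623·50048 = 281419904
τ̂ = Σ Nₕx̄ₕ = 920747957.

920747957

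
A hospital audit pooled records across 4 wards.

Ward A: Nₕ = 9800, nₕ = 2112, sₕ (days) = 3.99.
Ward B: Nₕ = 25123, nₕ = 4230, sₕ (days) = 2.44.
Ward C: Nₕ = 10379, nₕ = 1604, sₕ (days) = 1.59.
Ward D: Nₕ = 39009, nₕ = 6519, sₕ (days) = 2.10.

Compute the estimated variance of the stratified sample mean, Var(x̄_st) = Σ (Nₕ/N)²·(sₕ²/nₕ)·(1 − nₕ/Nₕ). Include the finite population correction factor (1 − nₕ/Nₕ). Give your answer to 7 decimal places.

0.0003246

N = 84311; Wₕ = Nₕ/N.
ward A: (9800/84311)²·3.99²/2112·(1 − 2112/9800) = 0.0000798956
ward B: (25123/84311)²·2.44²/4230·(1 − 4230/25123) = 0.0001039305
ward C: (10379/84311)²·1.59²/1604·(1 − 1604/10379) = 0.0000201941
ward D: (39009/84311)²·2.10²/6519·(1 − 6519/39009) = 0.0001206156
Sum = 0.0003246358 → 0.0003246.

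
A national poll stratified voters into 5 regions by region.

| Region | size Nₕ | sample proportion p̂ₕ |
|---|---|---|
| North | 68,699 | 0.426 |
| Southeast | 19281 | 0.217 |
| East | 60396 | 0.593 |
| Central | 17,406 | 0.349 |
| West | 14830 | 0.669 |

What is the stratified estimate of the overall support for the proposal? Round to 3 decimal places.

N = 68699 + 19281 + 60396 + 17406 + 14830 = 180612.
Overall proportion = Σ (Nₕ/N)·p̂ₕ.
Σ Nₕp̂ₕ = 29265.774 + 4183.977 + 35814.828 + 6074.694 + 9921.27 = 85260.543.
85260.543 / 180612 = 0.47206... → 0.472.

0.472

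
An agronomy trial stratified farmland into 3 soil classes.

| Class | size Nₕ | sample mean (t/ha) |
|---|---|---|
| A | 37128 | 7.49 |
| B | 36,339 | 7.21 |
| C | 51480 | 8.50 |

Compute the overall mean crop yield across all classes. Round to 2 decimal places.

N = 124947; weights Wₕ = Nₕ/N = (0.2971, 0.2908, 0.4120).
x̄_st = Σ Wₕ·x̄ₕ = 0.2971·7.49 + 0.2908·7.21 + 0.4120·8.50 ≈ 7.8247...
→ 7.82.

7.82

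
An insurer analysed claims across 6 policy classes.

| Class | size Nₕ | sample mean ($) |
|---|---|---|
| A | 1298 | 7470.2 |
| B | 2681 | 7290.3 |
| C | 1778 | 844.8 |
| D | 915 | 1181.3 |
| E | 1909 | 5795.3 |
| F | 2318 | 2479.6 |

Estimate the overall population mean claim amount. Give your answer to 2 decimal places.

N = 10899; weights Wₕ = Nₕ/N = (0.1191, 0.2460, 0.1631, 0.0840, 0.1752, 0.2127).
x̄_st = Σ Wₕ·x̄ₕ = 0.1191·7470.2 + 0.2460·7290.3 + 0.1631·844.8 + 0.0840·1181.3 + 0.1752·5795.3 + 0.2127·2479.6 ≈ 4462.3817...
→ 4462.38.

4462.38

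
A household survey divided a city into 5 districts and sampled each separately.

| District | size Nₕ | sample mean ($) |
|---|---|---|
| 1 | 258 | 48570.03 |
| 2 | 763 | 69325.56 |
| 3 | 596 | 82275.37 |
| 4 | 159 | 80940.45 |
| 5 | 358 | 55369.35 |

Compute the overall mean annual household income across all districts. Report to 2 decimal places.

68957.05

N = 2134; weights Wₕ = Nₕ/N = (0.1209, 0.3575, 0.2793, 0.0745, 0.1678).
x̄_st = Σ Wₕ·x̄ₕ = 0.1209·48570.03 + 0.3575·69325.56 + 0.2793·82275.37 + 0.0745·80940.45 + 0.1678·55369.35 ≈ 68957.0522...
→ 68957.05.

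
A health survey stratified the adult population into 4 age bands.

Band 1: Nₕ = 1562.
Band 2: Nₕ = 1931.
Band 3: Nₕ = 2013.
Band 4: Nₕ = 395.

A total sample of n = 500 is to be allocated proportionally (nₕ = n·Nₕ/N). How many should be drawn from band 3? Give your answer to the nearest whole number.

Share of band 3 = 2013/5901 = 0.34113.
Allocate 500 × 0.34113 = 170.564... → 171.

171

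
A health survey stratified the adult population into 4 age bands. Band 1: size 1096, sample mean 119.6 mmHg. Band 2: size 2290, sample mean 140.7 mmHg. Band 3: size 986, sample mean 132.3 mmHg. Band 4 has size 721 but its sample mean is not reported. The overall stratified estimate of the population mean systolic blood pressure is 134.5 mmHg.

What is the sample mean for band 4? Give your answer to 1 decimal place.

N = 1096 + 2290 + 986 + 721 = 5093.
Overall total = μ·N = 134.5·5093 = 685008.5.
Subtract the known strata: 1096·119.6 + 2290·140.7 + 986·132.3 = 583732.4.
Remaining total for band 4: 685008.5 − 583732.4 = 101276.1.
Divide by its size: 101276.1 / 721 = 140.466... → 140.5.

140.5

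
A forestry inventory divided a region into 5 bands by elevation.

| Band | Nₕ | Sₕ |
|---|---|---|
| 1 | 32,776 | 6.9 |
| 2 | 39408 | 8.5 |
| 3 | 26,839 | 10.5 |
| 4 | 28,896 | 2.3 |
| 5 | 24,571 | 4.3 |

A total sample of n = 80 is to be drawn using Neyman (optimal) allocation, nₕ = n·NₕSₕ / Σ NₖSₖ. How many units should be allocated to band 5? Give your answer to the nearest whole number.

8

1: NₕSₕ = 32776·6.9 = 226154.4
2: NₕSₕ = 39408·8.5 = 334968
3: NₕSₕ = 26839·10.5 = 281809.5
4: NₕSₕ = 28896·2.3 = 66460.8
5: NₕSₕ = 24571·4.3 = 105655.3
Σ NₕSₕ = 1015048.
n_5 = 80·105655.3/1015048 = 8.327... → 8.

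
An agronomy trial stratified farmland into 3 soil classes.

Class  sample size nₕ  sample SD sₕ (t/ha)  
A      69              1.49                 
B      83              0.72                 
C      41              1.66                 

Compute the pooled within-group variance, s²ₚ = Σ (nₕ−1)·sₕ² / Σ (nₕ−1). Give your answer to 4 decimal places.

Degrees of freedom: 68 + 82 + 40 = 190.
Σ(nₕ−1)sₕ² = 68·2.2201 + 82·0.5184 + 40·2.7556 = 303.6996.
s²ₚ = 303.6996 / 190 = 1.598419... → 1.5984.

1.5984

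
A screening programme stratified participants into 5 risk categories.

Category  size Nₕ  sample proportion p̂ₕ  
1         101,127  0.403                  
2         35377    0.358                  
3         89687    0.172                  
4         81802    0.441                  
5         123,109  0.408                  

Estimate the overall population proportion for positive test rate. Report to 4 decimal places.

Wₕ = Nₕ/N with N = 431102: 0.2346, 0.0821, 0.2080, 0.1898, 0.2856.
p̂_st = 0.2346·0.403 + 0.0821·0.358 + 0.2080·0.172 + 0.1898·0.441 + 0.2856·0.408 ≈ 0.359888... → 0.3599.

0.3599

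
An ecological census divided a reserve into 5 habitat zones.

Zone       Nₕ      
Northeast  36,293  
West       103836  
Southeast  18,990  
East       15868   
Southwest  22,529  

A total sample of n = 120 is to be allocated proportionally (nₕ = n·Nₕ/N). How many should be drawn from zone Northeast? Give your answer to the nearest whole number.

Share of zone Northeast = 36293/197516 = 0.18375.
Allocate 120 × 0.18375 = 22.050... → 22.

22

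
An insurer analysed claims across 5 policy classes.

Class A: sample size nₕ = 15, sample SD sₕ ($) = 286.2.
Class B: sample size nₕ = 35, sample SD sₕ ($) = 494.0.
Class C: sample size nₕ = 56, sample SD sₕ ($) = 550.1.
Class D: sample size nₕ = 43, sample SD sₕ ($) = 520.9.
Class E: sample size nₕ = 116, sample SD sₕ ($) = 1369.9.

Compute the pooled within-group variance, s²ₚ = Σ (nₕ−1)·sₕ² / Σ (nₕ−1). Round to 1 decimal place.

974214.1

A: (15−1)·286.2² = 14·81910.44 = 1146746.16
B: (35−1)·494.0² = 34·244036 = 8297224
C: (56−1)·550.1² = 55·302610.01 = 16643550.55
D: (43−1)·520.9² = 42·271336.81 = 11396146.02
E: (116−1)·1369.9² = 115·1876626.01 = 215811991.15
Numerator = 253295657.88; denominator = Σ(nₕ−1) = 260.
s²ₚ = 253295657.88/260 = 974214.069... → 974214.1.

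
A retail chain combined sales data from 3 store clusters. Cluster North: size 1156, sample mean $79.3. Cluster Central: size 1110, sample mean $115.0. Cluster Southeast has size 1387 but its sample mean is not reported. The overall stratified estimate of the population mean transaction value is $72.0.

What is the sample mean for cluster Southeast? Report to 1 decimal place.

Σ Nₕx̄ₕ = N·μ, so 1387·x̄_Southeast = 3653·72.0 − (1156·79.3 + 1110·115.0).
= 263016 − 219320.8 = 43695.2.
x̄_Southeast = 43695.2 / 1387 = 31.503... → 31.5.

31.5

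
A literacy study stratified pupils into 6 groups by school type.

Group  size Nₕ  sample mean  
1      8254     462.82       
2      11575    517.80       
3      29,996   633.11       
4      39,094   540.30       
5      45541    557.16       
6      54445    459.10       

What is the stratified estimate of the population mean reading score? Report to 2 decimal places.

N = 8254 + 11575 + 29996 + 39094 + 45541 + 54445 = 188905.
The stratified mean weights each stratum mean by its population share Nₕ/N.
Σ Nₕx̄ₕ = 8254·462.82 + 11575·517.80 + 29996·633.11 + 39094·540.30 + 45541·557.16 + 54445·459.10 = 3820116.28 + 5993535 + 18990767.56 + 21122488.2 + 25373623.56 + 24995699.5 = 100296230.1.
Divide by N: 100296230.1 / 188905 = 530.9348... → 530.93.

530.93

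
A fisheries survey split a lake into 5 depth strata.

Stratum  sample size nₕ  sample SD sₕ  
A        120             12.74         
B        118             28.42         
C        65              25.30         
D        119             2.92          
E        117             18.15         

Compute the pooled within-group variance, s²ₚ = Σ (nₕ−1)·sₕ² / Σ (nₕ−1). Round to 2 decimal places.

A: (120−1)·12.74² = 119·162.3076 = 19314.6044
B: (118−1)·28.42² = 117·807.6964 = 94500.4788
C: (65−1)·25.30² = 64·640.09 = 40965.76
D: (119−1)·2.92² = 118·8.5264 = 1006.1152
E: (117−1)·18.15² = 116·329.4225 = 38213.01
Numerator = 193999.9684; denominator = Σ(nₕ−1) = 534.
s²ₚ = 193999.9684/534 = 363.2958... → 363.30.

363.30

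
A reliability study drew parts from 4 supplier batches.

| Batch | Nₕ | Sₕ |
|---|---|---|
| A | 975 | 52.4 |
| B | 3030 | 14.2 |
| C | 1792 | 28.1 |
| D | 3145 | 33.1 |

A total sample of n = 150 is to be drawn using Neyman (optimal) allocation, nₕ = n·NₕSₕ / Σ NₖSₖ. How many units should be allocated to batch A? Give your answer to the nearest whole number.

31

Σ NₕSₕ = 975·52.4 + 3030·14.2 + 1792·28.1 + 3145·33.1 = 248570.7.
Share for A: 51090/248570.7 = 0.20554.
n_A = 150 × 0.20554 = 30.830... → 31.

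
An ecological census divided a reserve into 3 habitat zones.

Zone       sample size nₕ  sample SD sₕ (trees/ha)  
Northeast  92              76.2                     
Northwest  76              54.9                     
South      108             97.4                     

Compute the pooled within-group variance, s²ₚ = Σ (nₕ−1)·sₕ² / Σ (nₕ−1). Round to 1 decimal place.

6481.8

Northeast: (92−1)·76.2² = 91·5806.44 = 528386.04
Northwest: (76−1)·54.9² = 75·3014.01 = 226050.75
South: (108−1)·97.4² = 107·9486.76 = 1015083.32
Numerator = 1769520.11; denominator = Σ(nₕ−1) = 273.
s²ₚ = 1769520.11/273 = 6481.759... → 6481.8.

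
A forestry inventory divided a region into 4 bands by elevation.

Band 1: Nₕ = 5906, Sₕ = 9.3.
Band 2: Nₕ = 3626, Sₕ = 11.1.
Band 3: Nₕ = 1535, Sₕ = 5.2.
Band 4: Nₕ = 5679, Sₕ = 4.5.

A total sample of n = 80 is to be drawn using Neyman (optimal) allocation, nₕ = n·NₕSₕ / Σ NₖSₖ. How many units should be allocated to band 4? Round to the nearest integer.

Σ NₕSₕ = 5906·9.3 + 3626·11.1 + 1535·5.2 + 5679·4.5 = 128711.9.
Share for 4: 25555.5/128711.9 = 0.19855.
n_4 = 80 × 0.19855 = 15.884... → 16.

16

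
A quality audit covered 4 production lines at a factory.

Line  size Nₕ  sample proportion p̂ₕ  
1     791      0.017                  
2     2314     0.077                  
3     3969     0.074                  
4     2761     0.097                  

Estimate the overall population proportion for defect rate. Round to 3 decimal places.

0.077

N = 791 + 2314 + 3969 + 2761 = 9835.
Overall proportion = Σ (Nₕ/N)·p̂ₕ.
Σ Nₕp̂ₕ = 13.447 + 178.178 + 293.706 + 267.817 = 753.148.
753.148 / 9835 = 0.07658... → 0.077.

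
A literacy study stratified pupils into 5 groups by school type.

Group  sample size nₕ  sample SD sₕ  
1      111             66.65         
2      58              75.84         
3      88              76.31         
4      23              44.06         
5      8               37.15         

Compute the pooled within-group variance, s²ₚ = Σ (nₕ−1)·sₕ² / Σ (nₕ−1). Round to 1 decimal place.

1: (111−1)·66.65² = 110·4442.2225 = 488644.475
2: (58−1)·75.84² = 57·5751.7056 = 327847.2192
3: (88−1)·76.31² = 87·5823.2161 = 506619.8007
4: (23−1)·44.06² = 22·1941.2836 = 42708.2392
5: (8−1)·37.15² = 7·1380.1225 = 9660.8575
Numerator = 1375480.5916; denominator = Σ(nₕ−1) = 283.
s²ₚ = 1375480.5916/283 = 4860.355... → 4860.4.

4860.4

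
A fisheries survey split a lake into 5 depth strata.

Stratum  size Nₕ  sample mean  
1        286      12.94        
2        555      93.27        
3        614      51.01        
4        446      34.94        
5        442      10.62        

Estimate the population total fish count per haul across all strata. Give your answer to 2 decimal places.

Estimate total by summing Nₕ·x̄ₕ over strata.
286·12.94 + 555·93.27 + 614·51.01 + 446·34.94 + 442·10.62 = 3700.84 + 51764.85 + 31320.14 + 15583.24 + 4694.04 = 107063.11.

107063.11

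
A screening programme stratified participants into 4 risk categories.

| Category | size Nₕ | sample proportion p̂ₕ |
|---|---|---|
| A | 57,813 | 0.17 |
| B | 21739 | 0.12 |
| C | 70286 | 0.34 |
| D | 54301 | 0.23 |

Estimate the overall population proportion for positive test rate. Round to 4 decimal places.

0.2392

N = 57813 + 21739 + 70286 + 54301 = 204139.
Overall proportion = Σ (Nₕ/N)·p̂ₕ.
Σ Nₕp̂ₕ = 9828.21 + 2608.68 + 23897.24 + 12489.23 = 48823.36.
48823.36 / 204139 = 0.239167... → 0.2392.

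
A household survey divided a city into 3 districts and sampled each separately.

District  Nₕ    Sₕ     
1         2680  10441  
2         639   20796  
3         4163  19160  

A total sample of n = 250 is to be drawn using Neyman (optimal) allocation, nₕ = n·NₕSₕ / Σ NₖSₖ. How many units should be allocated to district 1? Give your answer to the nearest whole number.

1: NₕSₕ = 2680·10441 = 27981880
2: NₕSₕ = 639·20796 = 13288644
3: NₕSₕ = 4163·19160 = 79763080
Σ NₕSₕ = 121033604.
n_1 = 250·27981880/121033604 = 57.798... → 58.

58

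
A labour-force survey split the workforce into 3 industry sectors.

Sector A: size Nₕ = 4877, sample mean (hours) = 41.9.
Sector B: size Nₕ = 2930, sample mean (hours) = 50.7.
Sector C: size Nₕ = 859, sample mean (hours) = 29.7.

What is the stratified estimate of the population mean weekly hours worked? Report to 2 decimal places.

43.67

N = 8666; weights Wₕ = Nₕ/N = (0.5628, 0.3381, 0.0991).
x̄_st = Σ Wₕ·x̄ₕ = 0.5628·41.9 + 0.3381·50.7 + 0.0991·29.7 ≈ 43.6660...
→ 43.67.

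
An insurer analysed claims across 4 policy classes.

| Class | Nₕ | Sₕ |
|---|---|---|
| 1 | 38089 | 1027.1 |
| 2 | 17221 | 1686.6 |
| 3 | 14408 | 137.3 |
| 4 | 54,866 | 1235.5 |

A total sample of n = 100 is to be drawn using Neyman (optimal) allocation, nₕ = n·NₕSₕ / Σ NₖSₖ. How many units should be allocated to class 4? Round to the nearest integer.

49

1: NₕSₕ = 38089·1027.1 = 39121211.9
2: NₕSₕ = 17221·1686.6 = 29044938.6
3: NₕSₕ = 14408·137.3 = 1978218.4
4: NₕSₕ = 54866·1235.5 = 67786943
Σ NₕSₕ = 137931311.9.
n_4 = 100·67786943/137931311.9 = 49.145... → 49.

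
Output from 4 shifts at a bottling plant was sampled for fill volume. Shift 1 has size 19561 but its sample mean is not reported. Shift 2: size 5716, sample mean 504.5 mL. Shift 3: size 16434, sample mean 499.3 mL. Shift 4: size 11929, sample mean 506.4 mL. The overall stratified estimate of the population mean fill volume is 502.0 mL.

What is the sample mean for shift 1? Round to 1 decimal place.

500.9

N = 19561 + 5716 + 16434 + 11929 = 53640.
Overall total = μ·N = 502.0·53640 = 26927280.
Subtract the known strata: 5716·504.5 + 16434·499.3 + 11929·506.4 = 17130063.8.
Remaining total for shift 1: 26927280 − 17130063.8 = 9797216.2.
Divide by its size: 9797216.2 / 19561 = 500.855... → 500.9.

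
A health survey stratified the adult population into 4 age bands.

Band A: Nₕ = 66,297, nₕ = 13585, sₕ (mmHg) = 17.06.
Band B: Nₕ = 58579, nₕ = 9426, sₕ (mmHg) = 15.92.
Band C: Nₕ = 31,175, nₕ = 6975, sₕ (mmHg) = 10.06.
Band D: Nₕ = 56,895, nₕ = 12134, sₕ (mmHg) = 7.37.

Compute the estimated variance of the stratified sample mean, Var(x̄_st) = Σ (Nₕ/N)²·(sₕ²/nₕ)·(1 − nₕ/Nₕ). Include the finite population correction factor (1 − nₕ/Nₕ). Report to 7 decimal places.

0.0038512

N = 212946. Term for each stratum: Wₕ²sₕ²/nₕ·(1−nₕ/Nₕ).
Var(x̄_st) = 0.0016510598 + 0.0017073073 + 0.0002413985 + 0.0002514004 = 0.0038511660 → 0.0038512.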